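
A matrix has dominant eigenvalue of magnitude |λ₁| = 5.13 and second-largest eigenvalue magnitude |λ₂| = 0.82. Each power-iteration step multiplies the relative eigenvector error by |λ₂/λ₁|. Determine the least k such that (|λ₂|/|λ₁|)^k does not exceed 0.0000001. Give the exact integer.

|λ₂/λ₁| = 0.82/5.13 = 0.15984
Need k ≥ ln(0.0000001) / ln(0.15984) = -16.1181 / -1.8336 ≈ 8.791
Smallest integer k satisfying the bound: 9

9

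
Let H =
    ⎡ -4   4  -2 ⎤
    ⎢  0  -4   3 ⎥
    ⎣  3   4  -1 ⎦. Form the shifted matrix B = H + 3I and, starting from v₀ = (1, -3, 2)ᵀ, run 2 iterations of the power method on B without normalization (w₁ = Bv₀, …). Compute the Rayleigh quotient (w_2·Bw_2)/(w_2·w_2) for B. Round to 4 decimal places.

B = H + 3I has rows (-1, 4, -2); (0, -1, 3); (3, 4, 2)
w1 = Bv₀ = ((-1)·1 + 4·(-3) + (-2)·2; 0·1 + (-1)·(-3) + 3·2; 3·1 + 4·(-3) + 2·2) = (-17, 9, -5)
w2 = Bw1 = ((-1)·(-17) + 4·9 + (-2)·(-5); 0·(-17) + (-1)·9 + 3·(-5); 3·(-17) + 4·9 + 2·(-5)) = (63, -24, -25)
Bw2 = (-109, -51, 43)
w2·Bw2 = -6718; w2·w2 = 5170; μ ≈ -6718/5170 = -1.2994

μ ≈ -1.2994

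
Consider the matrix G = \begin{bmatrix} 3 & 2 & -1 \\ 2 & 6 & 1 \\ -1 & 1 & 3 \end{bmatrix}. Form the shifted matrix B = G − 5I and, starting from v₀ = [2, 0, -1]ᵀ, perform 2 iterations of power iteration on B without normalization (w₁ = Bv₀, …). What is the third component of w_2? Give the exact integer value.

6

B = G − 5I has rows (-2, 2, -1); (2, 1, 1); (-1, 1, -2)
w1 = Bv₀ = ((-2)·2 + 2·0 + (-1)·(-1); 2·2 + 1·0 + 1·(-1); (-1)·2 + 1·0 + (-2)·(-1)) = (-3, 3, 0)
w2 = Bw1 = ((-2)·(-3) + 2·3 + (-1)·0; 2·(-3) + 1·3 + 1·0; (-1)·(-3) + 1·3 + (-2)·0) = (12, -3, 6)
Requested component of w2: 6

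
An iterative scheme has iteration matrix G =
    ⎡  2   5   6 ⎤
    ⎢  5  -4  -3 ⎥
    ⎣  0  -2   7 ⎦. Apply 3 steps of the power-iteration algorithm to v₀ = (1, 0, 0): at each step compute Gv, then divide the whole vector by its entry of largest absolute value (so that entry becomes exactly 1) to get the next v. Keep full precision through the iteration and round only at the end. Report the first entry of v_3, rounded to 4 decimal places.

-0.2419

Gv0 = (2.00000, 5.00000, 0.00000); divide by 5.00000 → v1 = (0.40000, 1.00000, 0.00000)
Gv1 = (5.80000, -2.00000, -2.00000); divide by 5.80000 → v2 = (1.00000, -0.34483, -0.34483)
Gv2 = (-1.79310, 7.41379, -1.72414); divide by 7.41379 → v3 = (-0.24186, 1.00000, -0.23256)
Requested entry of v3: -52/215 = -0.2419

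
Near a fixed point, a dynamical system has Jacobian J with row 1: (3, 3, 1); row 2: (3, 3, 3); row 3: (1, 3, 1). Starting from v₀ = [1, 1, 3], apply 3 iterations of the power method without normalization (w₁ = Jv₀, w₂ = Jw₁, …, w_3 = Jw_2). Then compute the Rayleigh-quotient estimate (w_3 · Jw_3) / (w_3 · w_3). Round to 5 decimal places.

λ ≈ 7.32220

w1 = Jv₀ = (9, 15, 7)
w2 = Jw1 = (79, 93, 61)
w3 = Jw2 = (577, 699, 419)
Jw3 = (4247, 5085, 3093)
w3·Jw3 = 577·4247 + 699·5085 + 419·3093 = 7300901; w3·w3 = 577·577 + 699·699 + 419·419 = 997091
λ ≈ 7300901/997091 = 7.32220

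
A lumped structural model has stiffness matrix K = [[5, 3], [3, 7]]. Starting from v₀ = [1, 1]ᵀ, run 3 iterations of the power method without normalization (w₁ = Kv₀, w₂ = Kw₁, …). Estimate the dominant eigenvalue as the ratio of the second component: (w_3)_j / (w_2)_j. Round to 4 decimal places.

λ ≈ 9.2340

w1 = Kv₀ = (5·1 + 3·1; 3·1 + 7·1) = (8, 10)
w2 = Kw1 = (5·8 + 3·10; 3·8 + 7·10) = (70, 94)
w3 = Kw2 = (632, 868)
Ratio at component: 868 / 94 = 9.2340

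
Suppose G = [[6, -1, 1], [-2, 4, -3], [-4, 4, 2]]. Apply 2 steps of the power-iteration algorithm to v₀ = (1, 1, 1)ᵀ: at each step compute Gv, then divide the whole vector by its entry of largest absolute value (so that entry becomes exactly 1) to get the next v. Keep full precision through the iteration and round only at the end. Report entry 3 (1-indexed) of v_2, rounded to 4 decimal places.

Gv0 = (6.00000, -1.00000, 2.00000); divide by 6.00000 → v1 = (1.00000, -0.16667, 0.33333)
Gv1 = (6.50000, -3.66667, -4.00000); divide by 6.50000 → v2 = (1.00000, -0.56410, -0.61538)
Requested entry of v2: -24/39 = -0.6154

-0.6154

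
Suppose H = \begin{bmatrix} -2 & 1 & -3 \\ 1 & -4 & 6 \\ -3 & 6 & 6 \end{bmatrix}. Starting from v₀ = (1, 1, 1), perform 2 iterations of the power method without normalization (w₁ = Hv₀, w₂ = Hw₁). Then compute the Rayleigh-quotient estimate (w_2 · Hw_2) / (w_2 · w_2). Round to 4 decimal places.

λ ≈ 9.2736

w1 = Hv₀ = ((-2)·1 + 1·1 + (-3)·1; 1·1 + (-4)·1 + 6·1; (-3)·1 + 6·1 + 6·1) = (-4, 3, 9)
w2 = Hw1 = ((-2)·(-4) + 1·3 + (-3)·9; 1·(-4) + (-4)·3 + 6·9; (-3)·(-4) + 6·3 + 6·9) = (-16, 38, 84)
Hw2 = (-182, 336, 780)
w2·Hw2 = (-16)·(-182) + 38·336 + 84·780 = 81200; w2·w2 = (-16)·(-16) + 38·38 + 84·84 = 8756
λ ≈ 81200/8756 = 9.2736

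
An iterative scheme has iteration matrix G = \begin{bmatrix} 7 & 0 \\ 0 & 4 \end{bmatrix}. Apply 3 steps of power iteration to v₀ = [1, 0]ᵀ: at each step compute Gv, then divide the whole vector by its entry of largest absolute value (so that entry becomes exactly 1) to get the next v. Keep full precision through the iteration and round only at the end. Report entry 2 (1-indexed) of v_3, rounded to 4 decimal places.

Gv0 = (7.00000, 0.00000); divide by 7.00000 → v1 = (1.00000, 0.00000)
Gv1 = (7.00000, 0.00000); divide by 7.00000 → v2 = (1.00000, 0.00000)
Gv2 = (7.00000, 0.00000); divide by 7.00000 → v3 = (1.00000, 0.00000)
Requested entry of v3: 0/343 = 0.0000

0.0000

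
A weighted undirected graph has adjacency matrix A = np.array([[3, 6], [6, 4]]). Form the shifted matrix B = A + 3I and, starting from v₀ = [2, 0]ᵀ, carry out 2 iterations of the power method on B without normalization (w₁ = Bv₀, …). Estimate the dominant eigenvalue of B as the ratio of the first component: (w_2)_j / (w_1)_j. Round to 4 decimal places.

B = A + 3I has rows (6, 6); (6, 7)
w1 = Bv₀ = (12, 12)
w2 = Bw1 = (144, 156)
Ratio: 144/12 = 12.0000

12.0000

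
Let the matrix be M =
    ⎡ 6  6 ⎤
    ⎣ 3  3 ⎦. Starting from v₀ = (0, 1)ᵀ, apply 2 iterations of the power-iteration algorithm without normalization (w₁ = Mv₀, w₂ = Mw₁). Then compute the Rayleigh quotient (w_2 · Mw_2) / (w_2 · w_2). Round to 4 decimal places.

λ ≈ 9.0000

w1 = Mv₀ = (6·0 + 6·1; 3·0 + 3·1) = (6, 3)
w2 = Mw1 = (6·6 + 6·3; 3·6 + 3·3) = (54, 27)
Mw2 = (486, 243)
w2·Mw2 = 54·486 + 27·243 = 32805; w2·w2 = 54·54 + 27·27 = 3645
λ ≈ 32805/3645 = 9.0000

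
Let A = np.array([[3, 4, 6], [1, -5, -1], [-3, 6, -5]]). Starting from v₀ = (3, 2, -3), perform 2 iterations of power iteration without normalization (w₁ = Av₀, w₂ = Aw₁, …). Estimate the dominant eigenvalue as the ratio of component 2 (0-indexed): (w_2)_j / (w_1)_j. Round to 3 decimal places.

-6.167

w1 = Av₀ = (-1, -4, 18)
w2 = Aw1 = (89, 1, -111)
Ratio at component: -111 / 18 = -6.167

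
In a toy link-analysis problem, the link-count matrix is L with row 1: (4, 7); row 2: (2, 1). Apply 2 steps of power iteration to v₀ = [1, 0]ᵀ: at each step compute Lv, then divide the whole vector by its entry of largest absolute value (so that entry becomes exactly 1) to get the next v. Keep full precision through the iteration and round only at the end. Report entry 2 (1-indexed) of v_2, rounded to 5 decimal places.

Lv0 = (4.000000, 2.000000); divide by 4.000000 → v1 = (1.000000, 0.500000)
Lv1 = (7.500000, 2.500000); divide by 7.500000 → v2 = (1.000000, 0.333333)
Requested entry of v2: 10/30 = 0.33333

0.33333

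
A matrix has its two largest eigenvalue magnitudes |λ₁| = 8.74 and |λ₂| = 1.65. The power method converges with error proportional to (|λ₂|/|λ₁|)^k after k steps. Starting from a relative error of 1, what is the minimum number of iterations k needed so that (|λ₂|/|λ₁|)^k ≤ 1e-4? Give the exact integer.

|λ₂/λ₁| = 1.65/8.74 = 0.18879
Need k ≥ ln(1e-4) / ln(0.18879) = -9.2103 / -1.6671 ≈ 5.525
Smallest integer k satisfying the bound: 6

6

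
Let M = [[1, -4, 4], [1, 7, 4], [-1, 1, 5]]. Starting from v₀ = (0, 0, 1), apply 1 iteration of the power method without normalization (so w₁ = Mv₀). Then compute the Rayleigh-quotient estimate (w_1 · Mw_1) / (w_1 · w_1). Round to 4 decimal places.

w1 = Mv₀ = (4, 4, 5)
Mw1 = (8, 52, 25)
w1·Mw1 = 4·8 + 4·52 + 5·25 = 365; w1·w1 = 4·4 + 4·4 + 5·5 = 57
λ ≈ 365/57 = 6.4035

6.4035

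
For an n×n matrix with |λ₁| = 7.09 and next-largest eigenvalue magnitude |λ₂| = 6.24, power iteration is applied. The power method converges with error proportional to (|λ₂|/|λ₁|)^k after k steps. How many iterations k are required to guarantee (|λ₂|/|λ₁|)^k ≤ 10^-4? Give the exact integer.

|λ₂/λ₁| = 6.24/7.09 = 0.88011
Need k ≥ ln(10^-4) / ln(0.88011) = -9.2103 / -0.1277 ≈ 72.122
Smallest integer k satisfying the bound: 73

73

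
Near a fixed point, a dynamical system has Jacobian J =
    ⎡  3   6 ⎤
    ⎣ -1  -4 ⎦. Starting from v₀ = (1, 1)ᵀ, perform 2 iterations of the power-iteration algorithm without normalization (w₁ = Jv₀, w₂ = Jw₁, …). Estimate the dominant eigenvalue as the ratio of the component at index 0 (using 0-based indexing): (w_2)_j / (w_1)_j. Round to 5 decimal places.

-0.33333

w1 = Jv₀ = (3·1 + 6·1; (-1)·1 + (-4)·1) = (9, -5)
w2 = Jw1 = (3·9 + 6·(-5); (-1)·9 + (-4)·(-5)) = (-3, 11)
Ratio at component: -3 / 9 = -0.33333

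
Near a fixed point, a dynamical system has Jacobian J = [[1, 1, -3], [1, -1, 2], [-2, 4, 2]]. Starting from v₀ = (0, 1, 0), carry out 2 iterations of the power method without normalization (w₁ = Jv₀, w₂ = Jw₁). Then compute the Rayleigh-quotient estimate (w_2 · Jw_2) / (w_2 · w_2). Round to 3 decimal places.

w1 = Jv₀ = (1, -1, 4)
w2 = Jw1 = (-12, 10, 2)
Jw2 = (-8, -18, 68)
w2·Jw2 = (-12)·(-8) + 10·(-18) + 2·68 = 52; w2·w2 = (-12)·(-12) + 10·10 + 2·2 = 248
λ ≈ 52/248 = 0.210

λ ≈ 0.210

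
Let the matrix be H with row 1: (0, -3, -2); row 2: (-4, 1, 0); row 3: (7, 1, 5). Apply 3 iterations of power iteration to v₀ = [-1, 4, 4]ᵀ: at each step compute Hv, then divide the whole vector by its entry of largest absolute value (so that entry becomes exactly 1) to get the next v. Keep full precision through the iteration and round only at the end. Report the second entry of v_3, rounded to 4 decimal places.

Hv0 = (-20.00000, 8.00000, 17.00000); divide by -20.00000 → v1 = (1.00000, -0.40000, -0.85000)
Hv1 = (2.90000, -4.40000, 2.35000); divide by -4.40000 → v2 = (-0.65909, 1.00000, -0.53409)
Hv2 = (-1.93182, 3.63636, -6.28409); divide by -6.28409 → v3 = (0.30741, -0.57866, 1.00000)
Requested entry of v3: 320/-553 = -0.5787

-0.5787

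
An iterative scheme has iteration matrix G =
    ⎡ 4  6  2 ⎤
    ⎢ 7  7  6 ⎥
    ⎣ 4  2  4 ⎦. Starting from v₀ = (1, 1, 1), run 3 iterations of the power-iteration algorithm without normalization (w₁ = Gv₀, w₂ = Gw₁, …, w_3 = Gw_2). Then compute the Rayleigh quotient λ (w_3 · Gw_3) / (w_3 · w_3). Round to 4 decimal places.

w1 = Gv₀ = (4·1 + 6·1 + 2·1; 7·1 + 7·1 + 6·1; 4·1 + 2·1 + 4·1) = (12, 20, 10)
w2 = Gw1 = (4·12 + 6·20 + 2·10; 7·12 + 7·20 + 6·10; 4·12 + 2·20 + 4·10) = (188, 284, 128)
w3 = Gw2 = (2712, 4072, 1832)
Gw3 = (38944, 58480, 26320)
w3·Gw3 = 2712·38944 + 4072·58480 + 1832·26320 = 391964928; w3·w3 = 2712·2712 + 4072·4072 + 1832·1832 = 27292352
λ ≈ 391964928/27292352 = 14.3617

λ ≈ 14.3617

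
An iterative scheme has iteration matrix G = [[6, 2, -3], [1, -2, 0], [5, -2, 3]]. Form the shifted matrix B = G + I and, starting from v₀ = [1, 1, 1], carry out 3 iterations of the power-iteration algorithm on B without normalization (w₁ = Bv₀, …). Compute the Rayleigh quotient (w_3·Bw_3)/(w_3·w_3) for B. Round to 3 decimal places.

B = G + I has rows (7, 2, -3); (1, -1, 0); (5, -2, 4)
w1 = Bv₀ = (6, 0, 7)
w2 = Bw1 = (21, 6, 58)
w3 = Bw2 = (-15, 15, 325)
Bw3 = (-1050, -30, 1195)
w3·Bw3 = 403675; w3·w3 = 106075; μ ≈ 403675/106075 = 3.806

μ ≈ 3.806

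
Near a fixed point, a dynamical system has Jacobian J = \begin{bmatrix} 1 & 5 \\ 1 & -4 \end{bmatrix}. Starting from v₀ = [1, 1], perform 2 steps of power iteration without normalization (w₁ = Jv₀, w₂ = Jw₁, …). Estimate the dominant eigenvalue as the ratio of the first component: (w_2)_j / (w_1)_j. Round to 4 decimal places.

w1 = Jv₀ = (1·1 + 5·1; 1·1 + (-4)·1) = (6, -3)
w2 = Jw1 = (1·6 + 5·(-3); 1·6 + (-4)·(-3)) = (-9, 18)
Ratio at component: -9 / 6 = -1.5000

-1.5000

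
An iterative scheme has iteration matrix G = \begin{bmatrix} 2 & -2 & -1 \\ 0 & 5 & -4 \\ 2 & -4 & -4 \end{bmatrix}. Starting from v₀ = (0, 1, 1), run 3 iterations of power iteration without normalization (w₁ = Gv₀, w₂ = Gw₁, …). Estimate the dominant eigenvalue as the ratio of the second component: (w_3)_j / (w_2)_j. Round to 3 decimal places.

w1 = Gv₀ = (2·0 + (-2)·1 + (-1)·1; 0·0 + 5·1 + (-4)·1; 2·0 + (-4)·1 + (-4)·1) = (-3, 1, -8)
w2 = Gw1 = (2·(-3) + (-2)·1 + (-1)·(-8); 0·(-3) + 5·1 + (-4)·(-8); 2·(-3) + (-4)·1 + (-4)·(-8)) = (0, 37, 22)
w3 = Gw2 = (-96, 97, -236)
Ratio at component: 97 / 37 = 2.622

2.622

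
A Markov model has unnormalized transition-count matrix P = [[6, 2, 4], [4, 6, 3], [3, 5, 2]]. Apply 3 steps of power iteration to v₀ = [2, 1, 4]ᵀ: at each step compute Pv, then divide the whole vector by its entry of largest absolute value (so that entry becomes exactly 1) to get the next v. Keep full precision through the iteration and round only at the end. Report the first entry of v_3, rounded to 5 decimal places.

0.88561

Pv0 = (30.000000, 26.000000, 19.000000); divide by 30.000000 → v1 = (1.000000, 0.866667, 0.633333)
Pv1 = (10.266667, 11.100000, 8.600000); divide by 11.100000 → v2 = (0.924925, 1.000000, 0.774775)
Pv2 = (10.648649, 12.024024, 9.324324); divide by 12.024024 → v3 = (0.885614, 1.000000, 0.775475)
Requested entry of v3: 3546/4004 = 0.88561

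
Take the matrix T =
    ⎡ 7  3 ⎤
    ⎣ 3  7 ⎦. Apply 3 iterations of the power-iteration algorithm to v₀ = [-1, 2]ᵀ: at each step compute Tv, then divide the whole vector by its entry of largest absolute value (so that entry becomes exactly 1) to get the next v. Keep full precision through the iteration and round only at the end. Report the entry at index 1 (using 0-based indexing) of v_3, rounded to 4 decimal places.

1.0000

Tv0 = (-1.00000, 11.00000); divide by 11.00000 → v1 = (-0.09091, 1.00000)
Tv1 = (2.36364, 6.72727); divide by 6.72727 → v2 = (0.35135, 1.00000)
Tv2 = (5.45946, 8.05405); divide by 8.05405 → v3 = (0.67785, 1.00000)
Requested entry of v3: 596/596 = 1.0000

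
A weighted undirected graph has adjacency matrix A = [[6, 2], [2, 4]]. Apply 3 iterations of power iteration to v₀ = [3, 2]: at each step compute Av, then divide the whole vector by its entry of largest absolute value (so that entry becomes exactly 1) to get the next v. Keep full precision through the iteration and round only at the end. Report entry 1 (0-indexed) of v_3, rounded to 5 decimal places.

Av0 = (22.000000, 14.000000); divide by 22.000000 → v1 = (1.000000, 0.636364)
Av1 = (7.272727, 4.545455); divide by 7.272727 → v2 = (1.000000, 0.625000)
Av2 = (7.250000, 4.500000); divide by 7.250000 → v3 = (1.000000, 0.620690)
Requested entry of v3: 720/1160 = 0.62069

0.62069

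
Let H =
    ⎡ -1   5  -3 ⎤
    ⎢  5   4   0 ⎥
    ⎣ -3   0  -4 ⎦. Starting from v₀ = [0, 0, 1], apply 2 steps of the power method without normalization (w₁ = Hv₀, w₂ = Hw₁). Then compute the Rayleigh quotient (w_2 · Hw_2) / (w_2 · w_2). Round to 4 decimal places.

w1 = Hv₀ = ((-1)·0 + 5·0 + (-3)·1; 5·0 + 4·0 + 0·1; (-3)·0 + 0·0 + (-4)·1) = (-3, 0, -4)
w2 = Hw1 = ((-1)·(-3) + 5·0 + (-3)·(-4); 5·(-3) + 4·0 + 0·(-4); (-3)·(-3) + 0·0 + (-4)·(-4)) = (15, -15, 25)
Hw2 = (-165, 15, -145)
w2·Hw2 = 15·(-165) + (-15)·15 + 25·(-145) = -6325; w2·w2 = 15·15 + (-15)·(-15) + 25·25 = 1075
λ ≈ -6325/1075 = -5.8837

-5.8837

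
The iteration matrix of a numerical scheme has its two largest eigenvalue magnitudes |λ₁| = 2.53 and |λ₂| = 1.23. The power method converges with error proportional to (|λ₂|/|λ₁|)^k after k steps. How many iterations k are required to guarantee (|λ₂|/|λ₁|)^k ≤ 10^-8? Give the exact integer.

|λ₂/λ₁| = 1.23/2.53 = 0.48617
Need k ≥ ln(10^-8) / ln(0.48617) = -18.4207 / -0.7212 ≈ 25.542
Smallest integer k satisfying the bound: 26

26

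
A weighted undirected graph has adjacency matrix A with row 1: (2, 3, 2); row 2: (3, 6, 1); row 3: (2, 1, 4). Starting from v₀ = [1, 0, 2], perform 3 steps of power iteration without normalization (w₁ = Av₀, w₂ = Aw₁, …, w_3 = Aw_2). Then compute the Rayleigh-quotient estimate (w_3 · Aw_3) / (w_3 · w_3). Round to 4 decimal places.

w1 = Av₀ = (6, 5, 10)
w2 = Aw1 = (47, 58, 57)
w3 = Aw2 = (382, 546, 380)
Aw3 = (3162, 4802, 2830)
w3·Aw3 = 382·3162 + 546·4802 + 380·2830 = 4905176; w3·w3 = 382·382 + 546·546 + 380·380 = 588440
λ ≈ 4905176/588440 = 8.3359

λ ≈ 8.3359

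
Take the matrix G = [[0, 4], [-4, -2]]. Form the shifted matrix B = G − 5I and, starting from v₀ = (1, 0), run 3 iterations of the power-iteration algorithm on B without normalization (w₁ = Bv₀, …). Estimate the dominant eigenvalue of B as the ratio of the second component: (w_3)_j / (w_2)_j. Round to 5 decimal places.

-7.75000

B = G − 5I has rows (-5, 4); (-4, -7)
w1 = Bv₀ = ((-5)·1 + 4·0; (-4)·1 + (-7)·0) = (-5, -4)
w2 = Bw1 = ((-5)·(-5) + 4·(-4); (-4)·(-5) + (-7)·(-4)) = (9, 48)
w3 = Bw2 = (147, -372)
Ratio: -372/48 = -7.75000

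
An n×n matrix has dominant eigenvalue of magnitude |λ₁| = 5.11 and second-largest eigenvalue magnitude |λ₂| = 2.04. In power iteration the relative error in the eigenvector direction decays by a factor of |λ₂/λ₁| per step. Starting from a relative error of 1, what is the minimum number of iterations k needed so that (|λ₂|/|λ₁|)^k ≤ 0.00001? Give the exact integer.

13

|λ₂/λ₁| = 2.04/5.11 = 0.39922
Need k ≥ ln(0.00001) / ln(0.39922) = -11.5129 / -0.9182 ≈ 12.538
Smallest integer k satisfying the bound: 13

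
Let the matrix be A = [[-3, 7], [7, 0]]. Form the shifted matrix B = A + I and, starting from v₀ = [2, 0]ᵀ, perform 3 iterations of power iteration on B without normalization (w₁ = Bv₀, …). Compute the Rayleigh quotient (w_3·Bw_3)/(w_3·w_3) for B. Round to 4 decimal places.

B = A + I has rows (-2, 7); (7, 1)
w1 = Bv₀ = (-4, 14)
w2 = Bw1 = (106, -14)
w3 = Bw2 = (-310, 728)
Bw3 = (5716, -1442)
w3·Bw3 = -2821736; w3·w3 = 626084; μ ≈ -2821736/626084 = -4.5070

μ ≈ -4.5070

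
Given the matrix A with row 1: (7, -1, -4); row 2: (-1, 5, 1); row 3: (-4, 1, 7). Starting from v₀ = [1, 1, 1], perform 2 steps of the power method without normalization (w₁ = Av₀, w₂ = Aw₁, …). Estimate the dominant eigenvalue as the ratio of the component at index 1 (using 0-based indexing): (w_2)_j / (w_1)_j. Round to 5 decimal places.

5.40000

w1 = Av₀ = (2, 5, 4)
w2 = Aw1 = (-7, 27, 25)
Ratio at component: 27 / 5 = 5.40000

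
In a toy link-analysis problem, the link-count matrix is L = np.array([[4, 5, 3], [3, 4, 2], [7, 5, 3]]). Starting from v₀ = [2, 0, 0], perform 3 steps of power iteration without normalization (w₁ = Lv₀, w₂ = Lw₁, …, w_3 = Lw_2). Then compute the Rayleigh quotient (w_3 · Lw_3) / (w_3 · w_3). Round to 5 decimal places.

11.47192

w1 = Lv₀ = (8, 6, 14)
w2 = Lw1 = (104, 76, 128)
w3 = Lw2 = (1180, 872, 1492)
Lw3 = (13556, 10012, 17096)
w3·Lw3 = 1180·13556 + 872·10012 + 1492·17096 = 50233776; w3·w3 = 1180·1180 + 872·872 + 1492·1492 = 4378848
λ ≈ 50233776/4378848 = 11.47192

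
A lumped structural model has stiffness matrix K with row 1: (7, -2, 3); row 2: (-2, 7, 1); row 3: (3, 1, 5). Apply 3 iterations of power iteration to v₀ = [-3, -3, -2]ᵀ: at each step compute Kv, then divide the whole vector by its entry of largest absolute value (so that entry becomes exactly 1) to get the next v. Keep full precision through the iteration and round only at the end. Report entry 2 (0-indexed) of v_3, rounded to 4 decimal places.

0.9760

Kv0 = (-21.00000, -17.00000, -22.00000); divide by -22.00000 → v1 = (0.95455, 0.77273, 1.00000)
Kv1 = (8.13636, 4.50000, 8.63636); divide by 8.63636 → v2 = (0.94211, 0.52105, 1.00000)
Kv2 = (8.55263, 2.76316, 8.34737); divide by 8.55263 → v3 = (1.00000, 0.32308, 0.97600)
Requested entry of v3: -1586/-1625 = 0.9760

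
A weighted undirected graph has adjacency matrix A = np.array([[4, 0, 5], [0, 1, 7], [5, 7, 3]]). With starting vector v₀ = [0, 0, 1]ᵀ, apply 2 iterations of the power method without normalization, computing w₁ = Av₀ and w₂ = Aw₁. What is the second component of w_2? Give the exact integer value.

28

w1 = Av₀ = (4·0 + 0·0 + 5·1; 0·0 + 1·0 + 7·1; 5·0 + 7·0 + 3·1) = (5, 7, 3)
w2 = Aw1 = (4·5 + 0·7 + 5·3; 0·5 + 1·7 + 7·3; 5·5 + 7·7 + 3·3) = (35, 28, 83)
The requested component of w2 is 28.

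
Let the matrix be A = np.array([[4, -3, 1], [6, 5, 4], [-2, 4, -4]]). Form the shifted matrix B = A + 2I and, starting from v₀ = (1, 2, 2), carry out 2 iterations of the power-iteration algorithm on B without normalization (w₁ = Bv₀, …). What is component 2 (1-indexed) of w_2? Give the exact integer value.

B = A + 2I has rows (6, -3, 1); (6, 7, 4); (-2, 4, -2)
w1 = Bv₀ = (2, 28, 2)
w2 = Bw1 = (-70, 216, 104)
Requested component of w2: 216

216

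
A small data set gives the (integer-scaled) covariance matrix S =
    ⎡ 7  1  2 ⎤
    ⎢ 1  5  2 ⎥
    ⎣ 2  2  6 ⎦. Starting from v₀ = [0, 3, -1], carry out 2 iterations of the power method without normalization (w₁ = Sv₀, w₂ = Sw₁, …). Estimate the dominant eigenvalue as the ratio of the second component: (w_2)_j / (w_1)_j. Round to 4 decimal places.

λ ≈ 5.0769

w1 = Sv₀ = (1, 13, 0)
w2 = Sw1 = (20, 66, 28)
Ratio at component: 66 / 13 = 5.0769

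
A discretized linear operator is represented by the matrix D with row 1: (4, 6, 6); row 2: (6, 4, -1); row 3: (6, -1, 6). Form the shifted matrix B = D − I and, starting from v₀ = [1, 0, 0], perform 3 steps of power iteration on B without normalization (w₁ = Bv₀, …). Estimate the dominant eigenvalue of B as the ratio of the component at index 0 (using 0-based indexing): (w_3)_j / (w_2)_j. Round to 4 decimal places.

B = D − I has rows (3, 6, 6); (6, 3, -1); (6, -1, 5)
w1 = Bv₀ = (3·1 + 6·0 + 6·0; 6·1 + 3·0 + (-1)·0; 6·1 + (-1)·0 + 5·0) = (3, 6, 6)
w2 = Bw1 = (3·3 + 6·6 + 6·6; 6·3 + 3·6 + (-1)·6; 6·3 + (-1)·6 + 5·6) = (81, 30, 42)
w3 = Bw2 = (675, 534, 666)
Ratio: 675/81 = 8.3333

8.3333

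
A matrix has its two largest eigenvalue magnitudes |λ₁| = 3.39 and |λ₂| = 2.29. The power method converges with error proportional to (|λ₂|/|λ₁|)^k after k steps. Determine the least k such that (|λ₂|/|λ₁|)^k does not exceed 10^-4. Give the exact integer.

24

|λ₂/λ₁| = 2.29/3.39 = 0.67552
Need k ≥ ln(10^-4) / ln(0.67552) = -9.2103 / -0.3923 ≈ 23.479
Smallest integer k satisfying the bound: 24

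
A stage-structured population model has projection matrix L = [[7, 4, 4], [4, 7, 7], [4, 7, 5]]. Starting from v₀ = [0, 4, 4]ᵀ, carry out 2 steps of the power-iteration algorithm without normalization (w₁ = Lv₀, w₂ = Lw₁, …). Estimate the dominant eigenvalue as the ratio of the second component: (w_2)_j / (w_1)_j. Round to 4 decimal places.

w1 = Lv₀ = (7·0 + 4·4 + 4·4; 4·0 + 7·4 + 7·4; 4·0 + 7·4 + 5·4) = (32, 56, 48)
w2 = Lw1 = (7·32 + 4·56 + 4·48; 4·32 + 7·56 + 7·48; 4·32 + 7·56 + 5·48) = (640, 856, 760)
Ratio at component: 856 / 56 = 15.2857

λ ≈ 15.2857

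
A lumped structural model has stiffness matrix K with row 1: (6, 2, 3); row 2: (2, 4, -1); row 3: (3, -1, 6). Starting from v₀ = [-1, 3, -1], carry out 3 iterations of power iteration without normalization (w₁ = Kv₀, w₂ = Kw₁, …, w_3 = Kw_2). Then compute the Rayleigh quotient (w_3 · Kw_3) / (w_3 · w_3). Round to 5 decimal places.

8.10475

w1 = Kv₀ = (-3, 11, -12)
w2 = Kw1 = (-32, 50, -92)
w3 = Kw2 = (-368, 228, -698)
Kw3 = (-3846, 874, -5520)
w3·Kw3 = (-368)·(-3846) + 228·874 + (-698)·(-5520) = 5467560; w3·w3 = (-368)·(-368) + 228·228 + (-698)·(-698) = 674612
λ ≈ 5467560/674612 = 8.10475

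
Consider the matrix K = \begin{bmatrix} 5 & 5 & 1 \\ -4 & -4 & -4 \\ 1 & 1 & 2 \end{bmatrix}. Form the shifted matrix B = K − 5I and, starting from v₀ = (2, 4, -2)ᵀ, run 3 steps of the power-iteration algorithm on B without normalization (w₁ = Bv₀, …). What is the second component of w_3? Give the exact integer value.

-948

B = K − 5I has rows (0, 5, 1); (-4, -9, -4); (1, 1, -3)
w1 = Bv₀ = (0·2 + 5·4 + 1·(-2); (-4)·2 + (-9)·4 + (-4)·(-2); 1·2 + 1·4 + (-3)·(-2)) = (18, -36, 12)
w2 = Bw1 = (0·18 + 5·(-36) + 1·12; (-4)·18 + (-9)·(-36) + (-4)·12; 1·18 + 1·(-36) + (-3)·12) = (-168, 204, -54)
w3 = Bw2 = (966, -948, 198)
Requested component of w3: -948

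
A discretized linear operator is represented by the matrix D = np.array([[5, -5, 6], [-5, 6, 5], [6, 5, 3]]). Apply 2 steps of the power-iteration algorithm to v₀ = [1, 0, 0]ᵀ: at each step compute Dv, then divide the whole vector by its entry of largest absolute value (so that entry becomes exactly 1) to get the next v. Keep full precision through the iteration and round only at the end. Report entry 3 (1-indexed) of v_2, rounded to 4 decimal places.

Dv0 = (5.00000, -5.00000, 6.00000); divide by 6.00000 → v1 = (0.83333, -0.83333, 1.00000)
Dv1 = (14.33333, -4.16667, 3.83333); divide by 14.33333 → v2 = (1.00000, -0.29070, 0.26744)
Requested entry of v2: 23/86 = 0.2674

0.2674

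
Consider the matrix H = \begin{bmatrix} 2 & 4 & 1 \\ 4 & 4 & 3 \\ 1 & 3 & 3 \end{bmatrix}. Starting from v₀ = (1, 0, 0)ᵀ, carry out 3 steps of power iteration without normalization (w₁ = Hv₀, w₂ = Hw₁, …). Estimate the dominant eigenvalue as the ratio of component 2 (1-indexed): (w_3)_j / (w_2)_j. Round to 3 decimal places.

w1 = Hv₀ = (2·1 + 4·0 + 1·0; 4·1 + 4·0 + 3·0; 1·1 + 3·0 + 3·0) = (2, 4, 1)
w2 = Hw1 = (2·2 + 4·4 + 1·1; 4·2 + 4·4 + 3·1; 1·2 + 3·4 + 3·1) = (21, 27, 17)
w3 = Hw2 = (167, 243, 153)
Ratio at component: 243 / 27 = 9.000

9.000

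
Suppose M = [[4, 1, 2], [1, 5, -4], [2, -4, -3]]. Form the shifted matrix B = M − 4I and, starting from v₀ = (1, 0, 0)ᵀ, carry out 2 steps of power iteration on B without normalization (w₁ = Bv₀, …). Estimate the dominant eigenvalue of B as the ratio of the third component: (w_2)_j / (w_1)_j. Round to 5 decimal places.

-9.00000

B = M − 4I has rows (0, 1, 2); (1, 1, -4); (2, -4, -7)
w1 = Bv₀ = (0, 1, 2)
w2 = Bw1 = (5, -7, -18)
Ratio: -18/2 = -9.00000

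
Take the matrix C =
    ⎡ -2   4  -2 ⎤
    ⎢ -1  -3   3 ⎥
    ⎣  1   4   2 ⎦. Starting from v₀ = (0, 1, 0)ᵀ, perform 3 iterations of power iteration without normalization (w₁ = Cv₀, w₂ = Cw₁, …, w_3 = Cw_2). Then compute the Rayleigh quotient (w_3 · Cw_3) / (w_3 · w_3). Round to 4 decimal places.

λ ≈ -2.8046

w1 = Cv₀ = ((-2)·0 + 4·1 + (-2)·0; (-1)·0 + (-3)·1 + 3·0; 1·0 + 4·1 + 2·0) = (4, -3, 4)
w2 = Cw1 = ((-2)·4 + 4·(-3) + (-2)·4; (-1)·4 + (-3)·(-3) + 3·4; 1·4 + 4·(-3) + 2·4) = (-28, 17, 0)
w3 = Cw2 = (124, -23, 40)
Cw3 = (-420, 65, 112)
w3·Cw3 = 124·(-420) + (-23)·65 + 40·112 = -49095; w3·w3 = 124·124 + (-23)·(-23) + 40·40 = 17505
λ ≈ -49095/17505 = -2.8046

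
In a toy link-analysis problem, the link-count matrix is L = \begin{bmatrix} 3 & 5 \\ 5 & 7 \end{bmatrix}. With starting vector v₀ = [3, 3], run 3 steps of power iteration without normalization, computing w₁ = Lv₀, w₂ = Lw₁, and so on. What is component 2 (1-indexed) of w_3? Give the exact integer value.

3864

w1 = Lv₀ = (24, 36)
w2 = Lw1 = (252, 372)
w3 = Lw2 = (2616, 3864)
The requested component of w3 is 3864.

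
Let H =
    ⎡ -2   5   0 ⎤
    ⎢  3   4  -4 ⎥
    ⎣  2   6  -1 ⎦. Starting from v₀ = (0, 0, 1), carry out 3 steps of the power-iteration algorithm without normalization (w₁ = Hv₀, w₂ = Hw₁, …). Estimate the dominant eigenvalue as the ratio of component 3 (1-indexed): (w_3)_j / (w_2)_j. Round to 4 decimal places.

w1 = Hv₀ = ((-2)·0 + 5·0 + 0·1; 3·0 + 4·0 + (-4)·1; 2·0 + 6·0 + (-1)·1) = (0, -4, -1)
w2 = Hw1 = ((-2)·0 + 5·(-4) + 0·(-1); 3·0 + 4·(-4) + (-4)·(-1); 2·0 + 6·(-4) + (-1)·(-1)) = (-20, -12, -23)
w3 = Hw2 = (-20, -16, -89)
Ratio at component: -89 / -23 = 3.8696

3.8696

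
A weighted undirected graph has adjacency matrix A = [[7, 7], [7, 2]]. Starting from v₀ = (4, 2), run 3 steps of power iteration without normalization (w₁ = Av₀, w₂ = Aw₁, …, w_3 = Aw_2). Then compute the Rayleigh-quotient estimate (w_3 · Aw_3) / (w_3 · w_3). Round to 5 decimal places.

w1 = Av₀ = (42, 32)
w2 = Aw1 = (518, 358)
w3 = Aw2 = (6132, 4342)
Aw3 = (73318, 51608)
w3·Aw3 = 6132·73318 + 4342·51608 = 673667912; w3·w3 = 6132·6132 + 4342·4342 = 56454388
λ ≈ 673667912/56454388 = 11.93296

λ ≈ 11.93296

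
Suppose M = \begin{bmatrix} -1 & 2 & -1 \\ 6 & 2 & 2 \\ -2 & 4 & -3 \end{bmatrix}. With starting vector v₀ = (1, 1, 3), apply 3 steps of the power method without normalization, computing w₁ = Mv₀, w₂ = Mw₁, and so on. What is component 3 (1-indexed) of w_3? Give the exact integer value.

-309

w1 = Mv₀ = ((-1)·1 + 2·1 + (-1)·3; 6·1 + 2·1 + 2·3; (-2)·1 + 4·1 + (-3)·3) = (-2, 14, -7)
w2 = Mw1 = ((-1)·(-2) + 2·14 + (-1)·(-7); 6·(-2) + 2·14 + 2·(-7); (-2)·(-2) + 4·14 + (-3)·(-7)) = (37, 2, 81)
w3 = Mw2 = (-114, 388, -309)
The requested component of w3 is -309.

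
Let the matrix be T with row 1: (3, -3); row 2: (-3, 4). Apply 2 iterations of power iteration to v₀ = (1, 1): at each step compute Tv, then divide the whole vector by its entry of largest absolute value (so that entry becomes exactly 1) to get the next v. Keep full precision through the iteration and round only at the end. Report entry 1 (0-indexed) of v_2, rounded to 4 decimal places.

Tv0 = (0.00000, 1.00000); divide by 1.00000 → v1 = (0.00000, 1.00000)
Tv1 = (-3.00000, 4.00000); divide by 4.00000 → v2 = (-0.75000, 1.00000)
Requested entry of v2: 4/4 = 1.0000

1.0000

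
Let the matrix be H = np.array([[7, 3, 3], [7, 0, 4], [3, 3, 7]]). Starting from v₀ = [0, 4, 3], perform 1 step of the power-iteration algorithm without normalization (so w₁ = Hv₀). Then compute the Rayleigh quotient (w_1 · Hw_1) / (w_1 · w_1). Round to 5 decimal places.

12.04301

w1 = Hv₀ = (7·0 + 3·4 + 3·3; 7·0 + 0·4 + 4·3; 3·0 + 3·4 + 7·3) = (21, 12, 33)
Hw1 = (282, 279, 330)
w1·Hw1 = 21·282 + 12·279 + 33·330 = 20160; w1·w1 = 21·21 + 12·12 + 33·33 = 1674
λ ≈ 20160/1674 = 12.04301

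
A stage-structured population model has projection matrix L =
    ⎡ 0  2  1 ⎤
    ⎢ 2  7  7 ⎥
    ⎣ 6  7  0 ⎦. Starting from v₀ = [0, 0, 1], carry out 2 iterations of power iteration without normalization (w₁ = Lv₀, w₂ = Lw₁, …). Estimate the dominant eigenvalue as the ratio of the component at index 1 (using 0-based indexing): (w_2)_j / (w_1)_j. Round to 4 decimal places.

w1 = Lv₀ = (0·0 + 2·0 + 1·1; 2·0 + 7·0 + 7·1; 6·0 + 7·0 + 0·1) = (1, 7, 0)
w2 = Lw1 = (0·1 + 2·7 + 1·0; 2·1 + 7·7 + 7·0; 6·1 + 7·7 + 0·0) = (14, 51, 55)
Ratio at component: 51 / 7 = 7.2857

λ ≈ 7.2857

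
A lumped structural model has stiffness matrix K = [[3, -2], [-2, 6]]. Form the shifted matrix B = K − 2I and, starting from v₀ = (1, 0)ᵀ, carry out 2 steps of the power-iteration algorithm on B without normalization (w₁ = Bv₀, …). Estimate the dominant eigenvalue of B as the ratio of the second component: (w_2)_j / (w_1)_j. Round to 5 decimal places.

B = K − 2I has rows (1, -2); (-2, 4)
w1 = Bv₀ = (1, -2)
w2 = Bw1 = (5, -10)
Ratio: -10/-2 = 5.00000

5.00000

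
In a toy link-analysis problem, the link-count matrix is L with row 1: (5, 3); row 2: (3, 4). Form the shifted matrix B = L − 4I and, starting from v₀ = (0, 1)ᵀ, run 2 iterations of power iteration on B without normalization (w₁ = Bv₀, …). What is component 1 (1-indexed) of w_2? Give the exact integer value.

3

B = L − 4I has rows (1, 3); (3, 0)
w1 = Bv₀ = (3, 0)
w2 = Bw1 = (3, 9)
Requested component of w2: 3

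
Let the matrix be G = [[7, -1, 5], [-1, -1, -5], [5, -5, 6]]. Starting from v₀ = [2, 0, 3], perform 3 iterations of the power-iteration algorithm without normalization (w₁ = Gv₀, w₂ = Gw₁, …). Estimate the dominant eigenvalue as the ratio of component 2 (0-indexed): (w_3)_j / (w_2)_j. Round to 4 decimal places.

w1 = Gv₀ = (7·2 + (-1)·0 + 5·3; (-1)·2 + (-1)·0 + (-5)·3; 5·2 + (-5)·0 + 6·3) = (29, -17, 28)
w2 = Gw1 = (7·29 + (-1)·(-17) + 5·28; (-1)·29 + (-1)·(-17) + (-5)·28; 5·29 + (-5)·(-17) + 6·28) = (360, -152, 398)
w3 = Gw2 = (4662, -2198, 4948)
Ratio at component: 4948 / 398 = 12.4322

λ ≈ 12.4322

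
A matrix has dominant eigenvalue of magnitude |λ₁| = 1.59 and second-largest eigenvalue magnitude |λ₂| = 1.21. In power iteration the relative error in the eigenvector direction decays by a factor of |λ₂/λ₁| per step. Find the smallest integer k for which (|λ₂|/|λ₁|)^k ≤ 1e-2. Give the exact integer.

17

|λ₂/λ₁| = 1.21/1.59 = 0.76101
Need k ≥ ln(1e-2) / ln(0.76101) = -4.6052 / -0.2731 ≈ 16.862
Smallest integer k satisfying the bound: 17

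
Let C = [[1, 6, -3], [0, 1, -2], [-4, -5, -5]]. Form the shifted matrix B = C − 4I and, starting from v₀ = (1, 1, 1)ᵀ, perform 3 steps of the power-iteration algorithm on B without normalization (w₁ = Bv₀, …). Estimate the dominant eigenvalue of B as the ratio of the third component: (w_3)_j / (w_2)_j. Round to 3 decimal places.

μ ≈ -10.877

B = C − 4I has rows (-3, 6, -3); (0, -3, -2); (-4, -5, -9)
w1 = Bv₀ = ((-3)·1 + 6·1 + (-3)·1; 0·1 + (-3)·1 + (-2)·1; (-4)·1 + (-5)·1 + (-9)·1) = (0, -5, -18)
w2 = Bw1 = ((-3)·0 + 6·(-5) + (-3)·(-18); 0·0 + (-3)·(-5) + (-2)·(-18); (-4)·0 + (-5)·(-5) + (-9)·(-18)) = (24, 51, 187)
w3 = Bw2 = (-327, -527, -2034)
Ratio: -2034/187 = -10.877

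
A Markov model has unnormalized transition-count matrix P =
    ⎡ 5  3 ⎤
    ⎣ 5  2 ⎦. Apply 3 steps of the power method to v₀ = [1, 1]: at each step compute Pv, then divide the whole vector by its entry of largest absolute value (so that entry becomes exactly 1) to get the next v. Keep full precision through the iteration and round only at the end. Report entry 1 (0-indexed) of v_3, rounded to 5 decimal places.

0.88437

Pv0 = (8.000000, 7.000000); divide by 8.000000 → v1 = (1.000000, 0.875000)
Pv1 = (7.625000, 6.750000); divide by 7.625000 → v2 = (1.000000, 0.885246)
Pv2 = (7.655738, 6.770492); divide by 7.655738 → v3 = (1.000000, 0.884368)
Requested entry of v3: 413/467 = 0.88437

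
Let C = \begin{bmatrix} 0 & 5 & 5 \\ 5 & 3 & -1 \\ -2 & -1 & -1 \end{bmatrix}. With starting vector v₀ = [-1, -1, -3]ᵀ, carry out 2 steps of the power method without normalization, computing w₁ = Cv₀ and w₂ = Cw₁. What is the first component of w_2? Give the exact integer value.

w1 = Cv₀ = (0·(-1) + 5·(-1) + 5·(-3); 5·(-1) + 3·(-1) + (-1)·(-3); (-2)·(-1) + (-1)·(-1) + (-1)·(-3)) = (-20, -5, 6)
w2 = Cw1 = (0·(-20) + 5·(-5) + 5·6; 5·(-20) + 3·(-5) + (-1)·6; (-2)·(-20) + (-1)·(-5) + (-1)·6) = (5, -121, 39)
The requested component of w2 is 5.

5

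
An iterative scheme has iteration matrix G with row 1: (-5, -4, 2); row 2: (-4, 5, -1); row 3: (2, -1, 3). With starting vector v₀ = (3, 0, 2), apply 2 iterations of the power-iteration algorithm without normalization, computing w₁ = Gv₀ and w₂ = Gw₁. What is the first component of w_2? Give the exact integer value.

w1 = Gv₀ = (-11, -14, 12)
w2 = Gw1 = (135, -38, 28)
The requested component of w2 is 135.

135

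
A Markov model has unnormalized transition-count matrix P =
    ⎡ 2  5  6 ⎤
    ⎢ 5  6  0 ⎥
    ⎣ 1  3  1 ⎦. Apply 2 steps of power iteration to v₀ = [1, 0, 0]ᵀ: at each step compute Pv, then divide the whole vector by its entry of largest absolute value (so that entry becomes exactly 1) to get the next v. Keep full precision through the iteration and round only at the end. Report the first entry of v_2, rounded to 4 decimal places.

0.8750

Pv0 = (2.00000, 5.00000, 1.00000); divide by 5.00000 → v1 = (0.40000, 1.00000, 0.20000)
Pv1 = (7.00000, 8.00000, 3.60000); divide by 8.00000 → v2 = (0.87500, 1.00000, 0.45000)
Requested entry of v2: 35/40 = 0.8750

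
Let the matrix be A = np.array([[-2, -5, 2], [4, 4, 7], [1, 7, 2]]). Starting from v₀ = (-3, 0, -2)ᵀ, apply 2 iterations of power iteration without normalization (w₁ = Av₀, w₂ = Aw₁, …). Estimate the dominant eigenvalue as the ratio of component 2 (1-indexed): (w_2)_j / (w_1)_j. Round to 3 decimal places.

5.577

w1 = Av₀ = (2, -26, -7)
w2 = Aw1 = (112, -145, -194)
Ratio at component: -145 / -26 = 5.577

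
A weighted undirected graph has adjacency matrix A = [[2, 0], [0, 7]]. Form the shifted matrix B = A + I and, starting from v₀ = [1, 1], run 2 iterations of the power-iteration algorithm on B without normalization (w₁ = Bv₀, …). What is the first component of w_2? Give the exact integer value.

B = A + I has rows (3, 0); (0, 8)
w1 = Bv₀ = (3, 8)
w2 = Bw1 = (9, 64)
Requested component of w2: 9

9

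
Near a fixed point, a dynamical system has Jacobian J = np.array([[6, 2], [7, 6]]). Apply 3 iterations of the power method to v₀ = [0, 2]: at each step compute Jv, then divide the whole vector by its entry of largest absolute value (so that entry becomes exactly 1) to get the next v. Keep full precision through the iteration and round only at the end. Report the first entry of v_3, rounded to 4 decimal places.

Jv0 = (4.00000, 12.00000); divide by 12.00000 → v1 = (0.33333, 1.00000)
Jv1 = (4.00000, 8.33333); divide by 8.33333 → v2 = (0.48000, 1.00000)
Jv2 = (4.88000, 9.36000); divide by 9.36000 → v3 = (0.52137, 1.00000)
Requested entry of v3: 488/936 = 0.5214

0.5214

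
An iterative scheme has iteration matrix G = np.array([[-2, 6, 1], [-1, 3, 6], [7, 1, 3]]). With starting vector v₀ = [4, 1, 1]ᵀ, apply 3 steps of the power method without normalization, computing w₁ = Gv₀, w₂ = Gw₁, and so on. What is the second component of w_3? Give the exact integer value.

1124

w1 = Gv₀ = ((-2)·4 + 6·1 + 1·1; (-1)·4 + 3·1 + 6·1; 7·4 + 1·1 + 3·1) = (-1, 5, 32)
w2 = Gw1 = ((-2)·(-1) + 6·5 + 1·32; (-1)·(-1) + 3·5 + 6·32; 7·(-1) + 1·5 + 3·32) = (64, 208, 94)
w3 = Gw2 = (1214, 1124, 938)
The requested component of w3 is 1124.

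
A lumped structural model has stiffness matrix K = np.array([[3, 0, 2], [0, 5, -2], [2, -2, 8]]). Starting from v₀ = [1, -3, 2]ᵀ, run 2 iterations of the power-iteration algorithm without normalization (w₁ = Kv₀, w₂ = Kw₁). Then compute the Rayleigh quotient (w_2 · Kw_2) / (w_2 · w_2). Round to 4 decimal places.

λ ≈ 9.4368

w1 = Kv₀ = (3·1 + 0·(-3) + 2·2; 0·1 + 5·(-3) + (-2)·2; 2·1 + (-2)·(-3) + 8·2) = (7, -19, 24)
w2 = Kw1 = (3·7 + 0·(-19) + 2·24; 0·7 + 5·(-19) + (-2)·24; 2·7 + (-2)·(-19) + 8·24) = (69, -143, 244)
Kw2 = (695, -1203, 2376)
w2·Kw2 = 69·695 + (-143)·(-1203) + 244·2376 = 799728; w2·w2 = 69·69 + (-143)·(-143) + 244·244 = 84746
λ ≈ 799728/84746 = 9.4368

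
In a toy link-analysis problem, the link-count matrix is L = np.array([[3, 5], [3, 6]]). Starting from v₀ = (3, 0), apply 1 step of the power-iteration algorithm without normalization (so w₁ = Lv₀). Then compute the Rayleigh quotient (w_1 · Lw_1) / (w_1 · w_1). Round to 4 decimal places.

w1 = Lv₀ = (3·3 + 5·0; 3·3 + 6·0) = (9, 9)
Lw1 = (72, 81)
w1·Lw1 = 9·72 + 9·81 = 1377; w1·w1 = 9·9 + 9·9 = 162
λ ≈ 1377/162 = 8.5000

8.5000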